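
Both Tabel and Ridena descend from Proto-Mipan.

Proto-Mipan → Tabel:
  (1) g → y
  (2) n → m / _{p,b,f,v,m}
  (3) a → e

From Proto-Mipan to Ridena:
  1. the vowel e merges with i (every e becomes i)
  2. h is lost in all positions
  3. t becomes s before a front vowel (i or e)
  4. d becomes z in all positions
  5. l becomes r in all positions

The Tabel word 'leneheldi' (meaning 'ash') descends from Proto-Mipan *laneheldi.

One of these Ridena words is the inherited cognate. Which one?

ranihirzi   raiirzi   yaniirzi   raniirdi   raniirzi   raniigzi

raniirzi

Ridena: *laneheldi > lanihildi > laniildi > laniilzi > raniirzi  (by vowel merger, h-loss, unconditioned shift, unconditioned shift)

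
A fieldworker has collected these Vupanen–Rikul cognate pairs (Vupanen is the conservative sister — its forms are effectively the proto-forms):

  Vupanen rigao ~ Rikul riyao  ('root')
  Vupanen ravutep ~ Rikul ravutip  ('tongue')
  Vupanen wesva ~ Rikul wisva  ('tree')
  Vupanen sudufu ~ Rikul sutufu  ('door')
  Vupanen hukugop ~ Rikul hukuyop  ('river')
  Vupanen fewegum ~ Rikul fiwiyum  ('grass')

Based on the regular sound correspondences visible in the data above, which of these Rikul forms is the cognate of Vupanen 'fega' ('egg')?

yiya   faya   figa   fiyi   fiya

wesva ~ wisva, fewegum ~ fiwiyum — Vupanen e corresponds to Rikul i after a consonant, before a consonant other than r, m, n, p, b, f, v.
rigao ~ riyao — Vupanen g corresponds to Rikul y between vowels (before a back vowel).
Applying these to Vupanen 'fega':
  fega → figa   (e→i after a consonant, before a consonant other than r, m, n, p, b, f, v)
  figa → fiya   (g→y between vowels (before a back vowel))
So the Rikul cognate is 'fiya'.

fiya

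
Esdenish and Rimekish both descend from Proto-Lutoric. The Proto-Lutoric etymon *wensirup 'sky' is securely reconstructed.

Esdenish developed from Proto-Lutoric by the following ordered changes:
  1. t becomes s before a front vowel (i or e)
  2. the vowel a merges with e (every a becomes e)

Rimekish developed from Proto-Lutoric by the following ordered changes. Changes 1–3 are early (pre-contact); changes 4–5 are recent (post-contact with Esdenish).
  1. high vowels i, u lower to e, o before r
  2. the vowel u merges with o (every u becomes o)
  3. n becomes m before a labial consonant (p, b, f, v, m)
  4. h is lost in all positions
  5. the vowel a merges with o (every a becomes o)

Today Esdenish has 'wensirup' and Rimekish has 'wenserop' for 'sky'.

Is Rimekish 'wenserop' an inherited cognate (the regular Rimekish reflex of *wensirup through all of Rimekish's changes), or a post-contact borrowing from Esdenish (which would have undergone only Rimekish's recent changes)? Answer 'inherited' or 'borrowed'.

If inherited, *wensirup would pass through all of Rimekish's changes:
Rimekish: *wensirup > wenserup > wenserop  (by pre-rhotic lowering, vowel merger)
If borrowed from Esdenish 'wensirup' after the early changes, it would undergo only the recent ones:
  rule 4 (h-loss): no change (wensirup)
  rule 5 (vowel merger): no change (wensirup)
  ⇒ as a loan: wensirup
Rimekish 'wenserop' matches the inherited outcome exactly, so it is an inherited cognate, not a loan.

inherited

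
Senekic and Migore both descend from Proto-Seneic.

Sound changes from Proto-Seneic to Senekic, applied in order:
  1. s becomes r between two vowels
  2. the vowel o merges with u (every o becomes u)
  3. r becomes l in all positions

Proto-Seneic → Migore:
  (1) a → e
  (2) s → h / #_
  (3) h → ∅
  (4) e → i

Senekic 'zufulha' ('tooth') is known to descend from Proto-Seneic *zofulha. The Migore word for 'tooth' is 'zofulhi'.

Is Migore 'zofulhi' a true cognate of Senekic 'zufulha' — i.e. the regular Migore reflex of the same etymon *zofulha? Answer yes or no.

no

Derive the expected Migore reflex of *zofulha:
Migore: start from *zofulha.
  rule 1 (vowel merger): zofulha → zofulhe
  rule 2: no change — zofulhe
  rule 3 (h-loss): zofulhe → zofule
  rule 4 (vowel merger): zofule → zofuli
  ⇒ Migore zofuli
The regular Migore reflex would be 'zofuli', but the attested form is 'zofulhi'. The correspondence is irregular, so they are not cognates (the Migore form has a different source).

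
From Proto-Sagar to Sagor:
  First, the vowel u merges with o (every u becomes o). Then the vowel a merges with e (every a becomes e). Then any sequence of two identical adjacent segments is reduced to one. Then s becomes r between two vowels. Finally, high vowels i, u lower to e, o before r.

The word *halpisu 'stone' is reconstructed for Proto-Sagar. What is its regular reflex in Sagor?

helpero

Sagor: *halpisu
  halpisu → halpiso   [vowel merger]
  halpiso → helpiso   [vowel merger]
  helpiso (rule 3 does not apply)
  helpiso → helpiro   [rhotacism]
  helpiro → helpero   [pre-rhotic lowering]
  giving Sagor helpero.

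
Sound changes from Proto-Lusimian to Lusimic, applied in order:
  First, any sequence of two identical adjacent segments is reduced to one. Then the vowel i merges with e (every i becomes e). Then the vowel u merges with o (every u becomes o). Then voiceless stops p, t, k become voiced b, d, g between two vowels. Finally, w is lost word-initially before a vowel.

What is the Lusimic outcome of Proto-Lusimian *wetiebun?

Lusimic: *wetiebun
  wetiebun (rule 1 does not apply)
  wetiebun → weteebun   [vowel merger]
  weteebun → weteebon   [vowel merger]
  weteebon → wedeebon   [intervocalic voicing]
  wedeebon → edeebon   [glide loss]
  giving Lusimic edeebon.

edeebon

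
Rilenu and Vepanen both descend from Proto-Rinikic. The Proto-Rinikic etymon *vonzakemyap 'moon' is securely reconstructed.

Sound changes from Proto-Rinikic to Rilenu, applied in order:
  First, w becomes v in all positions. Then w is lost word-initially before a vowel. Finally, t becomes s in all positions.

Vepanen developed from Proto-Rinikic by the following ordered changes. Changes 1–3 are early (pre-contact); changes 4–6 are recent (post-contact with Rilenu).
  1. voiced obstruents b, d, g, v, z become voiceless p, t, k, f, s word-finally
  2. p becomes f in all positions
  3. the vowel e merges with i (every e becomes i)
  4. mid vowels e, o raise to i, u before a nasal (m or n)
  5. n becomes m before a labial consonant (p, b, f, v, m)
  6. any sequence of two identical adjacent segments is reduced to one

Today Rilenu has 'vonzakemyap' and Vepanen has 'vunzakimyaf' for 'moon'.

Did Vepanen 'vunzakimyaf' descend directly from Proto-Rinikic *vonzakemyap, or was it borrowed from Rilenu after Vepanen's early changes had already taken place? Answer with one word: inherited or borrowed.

If inherited, *vonzakemyap would pass through all of Vepanen's changes:
Vepanen: start from *vonzakemyap.
  rule 1: no change — vonzakemyap
  rule 2 (unconditioned shift): vonzakemyap → vonzakemyaf
  rule 3 (vowel merger): vonzakemyaf → vonzakimyaf
  rule 4 (pre-nasal raising): vonzakimyaf → vunzakimyaf
  rule 5: no change — vunzakimyaf
  rule 6: no change — vunzakimyaf
  ⇒ Vepanen vunzakimyaf
If borrowed from Rilenu 'vonzakemyap' after the early changes, it would undergo only the recent ones:
  rule 4 (pre-nasal raising): vonzakemyap → vunzakimyap
  rule 5 (nasal place assimilation): no change (vunzakimyap)
  rule 6 (degemination): no change (vunzakimyap)
  ⇒ as a loan: vunzakimyap
Vepanen 'vunzakimyaf' matches the inherited outcome exactly, so it is an inherited cognate, not a loan.

inherited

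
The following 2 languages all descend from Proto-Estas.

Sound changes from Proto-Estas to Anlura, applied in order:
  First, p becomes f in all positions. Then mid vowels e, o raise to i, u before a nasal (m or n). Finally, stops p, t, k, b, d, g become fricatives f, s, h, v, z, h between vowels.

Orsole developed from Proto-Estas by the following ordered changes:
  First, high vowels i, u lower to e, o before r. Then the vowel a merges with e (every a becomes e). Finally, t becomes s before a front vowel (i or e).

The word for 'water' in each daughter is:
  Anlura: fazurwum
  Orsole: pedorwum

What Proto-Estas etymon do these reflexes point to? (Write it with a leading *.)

*padurwum

Position 1: Anlura has f, Orsole has p. Orsole preserves p here (none of its changes turn any other segment into p), so the proto-segment is *p.
Position 4: Anlura has u, Orsole has o. Taking the neighbouring segments as reconstructed: Anlura u can only go back to *u; Orsole o could go back to *o or *u — the one source consistent with every daughter is *u.
Position 3: Anlura has z, Orsole has d. Orsole preserves d here (none of its changes turn any other segment into d), so the proto-segment is *d.
This points to *padurwum. Verify forward in each daughter:
Anlura: *padurwum > fadurwum > fazurwum  (by unconditioned shift, intervocalic lenition)
Orsole: *padurwum
  padurwum → padorwum   [pre-rhotic lowering]
  padorwum → pedorwum   [vowel merger]
  pedorwum (rule 3 does not apply)
  giving Orsole pedorwum.
Only *padurwum yields all of Anlura fazurwum, Orsole pedorwum.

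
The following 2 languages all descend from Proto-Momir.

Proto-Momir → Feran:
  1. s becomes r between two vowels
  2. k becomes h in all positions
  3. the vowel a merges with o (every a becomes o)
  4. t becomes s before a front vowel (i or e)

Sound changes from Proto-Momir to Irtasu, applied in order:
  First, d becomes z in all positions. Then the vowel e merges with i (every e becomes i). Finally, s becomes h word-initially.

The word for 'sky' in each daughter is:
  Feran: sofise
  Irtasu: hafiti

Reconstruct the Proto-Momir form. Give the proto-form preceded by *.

Position 6: Feran has e, Irtasu has i. Feran preserves e here (none of its changes turn any other segment into e), so the proto-segment is *e.
Position 2: Feran has o, Irtasu has a. Irtasu preserves a here (none of its changes turn any other segment into a), so the proto-segment is *a.
Position 5: Feran has s, Irtasu has t. Irtasu preserves t here (none of its changes turn any other segment into t), so the proto-segment is *t.
Continuing position by position gives *safite; check it forward:
Feran: *safite > sofite > sofise  (by vowel merger, palatalisation)
Irtasu: *safite > safiti > hafiti  (by vowel merger, debuccalisation)
*safite is the unique common source.

*safite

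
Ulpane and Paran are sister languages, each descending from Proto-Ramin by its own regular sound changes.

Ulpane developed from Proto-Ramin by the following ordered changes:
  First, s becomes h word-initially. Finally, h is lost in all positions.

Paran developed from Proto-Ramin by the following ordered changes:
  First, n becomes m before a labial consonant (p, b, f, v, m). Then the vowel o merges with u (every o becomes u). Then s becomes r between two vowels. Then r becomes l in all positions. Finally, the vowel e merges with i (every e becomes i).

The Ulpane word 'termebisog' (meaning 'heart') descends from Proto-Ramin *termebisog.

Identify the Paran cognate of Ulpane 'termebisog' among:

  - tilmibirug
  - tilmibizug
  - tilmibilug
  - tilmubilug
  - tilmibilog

Paran: *termebisog > termebisug > termebirug > telmebilug > tilmibilug  (by vowel merger, rhotacism, unconditioned shift, vowel merger)
Only 'tilmibilug' matches the regular Paran development of *termebisog.

tilmibilug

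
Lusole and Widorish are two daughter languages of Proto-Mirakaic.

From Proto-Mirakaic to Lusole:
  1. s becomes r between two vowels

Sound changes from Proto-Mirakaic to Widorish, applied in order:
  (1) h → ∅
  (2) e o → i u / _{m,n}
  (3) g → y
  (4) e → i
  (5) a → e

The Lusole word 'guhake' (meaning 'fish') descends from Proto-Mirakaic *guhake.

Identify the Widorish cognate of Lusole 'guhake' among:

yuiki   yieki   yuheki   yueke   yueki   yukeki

yueki

Widorish: start from *guhake.
  rule 1 (h-loss): guhake → guake
  rule 2: no change — guake
  rule 3 (unconditioned shift): guake → yuake
  rule 4 (vowel merger): yuake → yuaki
  rule 5 (vowel merger): yuaki → yueki
  ⇒ Widorish yueki
Among the options, 'yueki' alone shows every Widorish change applied in order.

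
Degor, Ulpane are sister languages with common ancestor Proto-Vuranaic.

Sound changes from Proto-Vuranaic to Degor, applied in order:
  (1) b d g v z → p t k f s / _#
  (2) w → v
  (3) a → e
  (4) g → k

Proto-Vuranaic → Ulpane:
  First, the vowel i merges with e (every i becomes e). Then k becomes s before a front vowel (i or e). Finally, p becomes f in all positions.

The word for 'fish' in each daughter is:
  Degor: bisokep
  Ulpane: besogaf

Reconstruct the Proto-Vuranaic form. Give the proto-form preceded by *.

Position 2: Degor has i, Ulpane has e. Degor preserves i here (none of its changes turn any other segment into i), so the proto-segment is *i.
Position 5: Degor has k, Ulpane has g. Ulpane preserves g here (none of its changes turn any other segment into g), so the proto-segment is *g.
Position 6: Degor has e, Ulpane has a. Ulpane preserves a here (none of its changes turn any other segment into a), so the proto-segment is *a.
Continuing position by position gives *bisogap; check it forward:
Degor: *bisogap
  bisogap (rule 1 does not apply)
  bisogap (rule 2 does not apply)
  bisogap → bisogep   [vowel merger]
  bisogep → bisokep   [unconditioned shift]
  giving Degor bisokep.
Ulpane: *bisogap
  bisogap → besogap   [vowel merger]
  besogap (rule 2 does not apply)
  besogap → besogaf   [unconditioned shift]
  giving Ulpane besogaf.
No other proto-form is consistent with every reflex, so the reconstruction is *bisogap.

*bisogap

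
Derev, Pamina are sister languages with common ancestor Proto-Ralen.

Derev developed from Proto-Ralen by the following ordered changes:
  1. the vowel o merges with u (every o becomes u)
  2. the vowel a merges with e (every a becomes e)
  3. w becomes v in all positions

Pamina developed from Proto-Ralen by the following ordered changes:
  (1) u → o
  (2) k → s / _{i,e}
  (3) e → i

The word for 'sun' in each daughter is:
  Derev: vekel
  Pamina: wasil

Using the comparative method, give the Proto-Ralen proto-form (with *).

Position 3: Derev has k, Pamina has s. Derev preserves k here (none of its changes turn any other segment into k), so the proto-segment is *k.
Position 4: Derev has e, Pamina has i. Taking the neighbouring segments as reconstructed: Derev e could go back to *a or *e; Pamina i could go back to *e or *i — the one source consistent with every daughter is *e.
This points to *wakel. Verify forward in each daughter:
Derev: *wakel
  wakel (rule 1 does not apply)
  wakel → wekel   [vowel merger]
  wekel → vekel   [unconditioned shift]
  giving Derev vekel.
Pamina: start from *wakel.
  rule 1: no change — wakel
  rule 2 (palatalisation): wakel → wasel
  rule 3 (vowel merger): wasel → wasil
  ⇒ Pamina wasil
No other proto-form is consistent with every reflex, so the reconstruction is *wakel.

*wakel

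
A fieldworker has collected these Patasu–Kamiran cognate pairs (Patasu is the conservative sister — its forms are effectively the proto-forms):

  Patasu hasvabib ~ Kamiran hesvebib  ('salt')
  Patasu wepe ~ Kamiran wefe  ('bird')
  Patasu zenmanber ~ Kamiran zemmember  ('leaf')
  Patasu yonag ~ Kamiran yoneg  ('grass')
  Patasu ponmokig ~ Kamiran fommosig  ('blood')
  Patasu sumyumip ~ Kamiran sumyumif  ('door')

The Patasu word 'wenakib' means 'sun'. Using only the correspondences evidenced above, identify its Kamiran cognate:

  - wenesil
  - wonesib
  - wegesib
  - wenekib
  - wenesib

hasvabib ~ hesvebib, yonag ~ yoneg — Patasu a corresponds to Kamiran e after a consonant, before a consonant other than r, m, n, p, b, f, v.
ponmokig ~ fommosig — Patasu k corresponds to Kamiran s between vowels (before a front vowel).
Applying these to Patasu 'wenakib':
  wenakib → wenekib   (a→e after a consonant, before a consonant other than r, m, n, p, b, f, v)
  wenekib → wenesib   (k→s between vowels (before a front vowel))
So the Kamiran cognate is 'wenesib'.

wenesib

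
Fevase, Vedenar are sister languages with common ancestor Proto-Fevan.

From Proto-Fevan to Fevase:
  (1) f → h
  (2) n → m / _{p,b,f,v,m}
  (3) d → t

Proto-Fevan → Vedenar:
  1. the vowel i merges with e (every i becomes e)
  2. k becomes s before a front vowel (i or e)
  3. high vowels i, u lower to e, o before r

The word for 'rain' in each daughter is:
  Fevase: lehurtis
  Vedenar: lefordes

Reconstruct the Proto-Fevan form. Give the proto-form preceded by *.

Position 4: Fevase has u, Vedenar has o. Fevase preserves u here (none of its changes turn any other segment into u), so the proto-segment is *u.
Position 6: Fevase has t, Vedenar has d. Vedenar preserves d here (none of its changes turn any other segment into d), so the proto-segment is *d.
This points to *lefurdis. Verify forward in each daughter:
Fevase: start from *lefurdis.
  rule 1 (unconditioned shift): lefurdis → lehurdis
  rule 2: no change — lehurdis
  rule 3 (unconditioned shift): lehurdis → lehurtis
  ⇒ Fevase lehurtis
Vedenar: *lefurdis > lefurdes > lefordes  (by vowel merger, pre-rhotic lowering)
No other proto-form is consistent with every reflex, so the reconstruction is *lefurdis.

*lefurdis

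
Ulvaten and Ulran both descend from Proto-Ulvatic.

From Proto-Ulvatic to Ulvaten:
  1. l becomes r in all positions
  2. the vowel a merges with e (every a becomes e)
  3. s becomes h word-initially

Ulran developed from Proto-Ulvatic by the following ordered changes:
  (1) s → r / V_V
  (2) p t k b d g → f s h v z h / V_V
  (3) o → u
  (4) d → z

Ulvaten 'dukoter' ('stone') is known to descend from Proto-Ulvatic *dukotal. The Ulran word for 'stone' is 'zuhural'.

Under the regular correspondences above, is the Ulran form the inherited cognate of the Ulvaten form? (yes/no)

no

Derive the expected Ulran reflex of *dukotal:
Ulran: start from *dukotal.
  rule 1: no change — dukotal
  rule 2 (intervocalic lenition): dukotal → duhosal
  rule 3 (vowel merger): duhosal → duhusal
  rule 4 (unconditioned shift): duhusal → zuhusal
  ⇒ Ulran zuhusal
The regular Ulran reflex would be 'zuhusal', but the attested form is 'zuhural'. The correspondence is irregular, so they are not cognates (the Ulran form has a different source).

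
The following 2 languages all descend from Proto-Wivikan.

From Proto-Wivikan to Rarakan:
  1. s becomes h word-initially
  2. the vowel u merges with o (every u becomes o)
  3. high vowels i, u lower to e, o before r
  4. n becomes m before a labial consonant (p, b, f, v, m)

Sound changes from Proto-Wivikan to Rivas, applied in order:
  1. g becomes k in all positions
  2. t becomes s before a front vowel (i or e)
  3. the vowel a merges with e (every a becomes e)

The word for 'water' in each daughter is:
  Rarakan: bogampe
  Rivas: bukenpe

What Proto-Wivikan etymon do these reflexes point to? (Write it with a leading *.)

Position 3: Rarakan has g, Rivas has k. Rarakan preserves g here (none of its changes turn any other segment into g), so the proto-segment is *g.
Position 2: Rarakan has o, Rivas has u. Rivas preserves u here (none of its changes turn any other segment into u), so the proto-segment is *u.
Position 5: Rarakan has m, Rivas has n. Rivas preserves n here (none of its changes turn any other segment into n), so the proto-segment is *n.
This points to *buganpe. Verify forward in each daughter:
Rarakan: *buganpe
  buganpe (rule 1 does not apply)
  buganpe → boganpe   [vowel merger]
  boganpe (rule 3 does not apply)
  boganpe → bogampe   [nasal place assimilation]
  giving Rarakan bogampe.
Rivas: start from *buganpe.
  rule 1 (unconditioned shift): buganpe → bukanpe
  rule 2: no change — bukanpe
  rule 3 (vowel merger): bukanpe → bukenpe
  ⇒ Rivas bukenpe
*buganpe is the unique common source.

*buganpe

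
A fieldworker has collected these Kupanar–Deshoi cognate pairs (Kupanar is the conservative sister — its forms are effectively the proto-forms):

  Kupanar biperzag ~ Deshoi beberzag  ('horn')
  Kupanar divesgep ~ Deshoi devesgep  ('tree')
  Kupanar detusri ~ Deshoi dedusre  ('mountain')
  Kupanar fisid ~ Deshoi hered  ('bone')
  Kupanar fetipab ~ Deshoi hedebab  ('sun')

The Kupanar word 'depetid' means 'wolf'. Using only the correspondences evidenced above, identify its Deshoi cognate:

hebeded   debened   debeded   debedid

biperzag ~ beberzag — Kupanar p corresponds to Deshoi b between vowels (before a front vowel).
fetipab ~ hedebab — Kupanar t corresponds to Deshoi d between vowels (before a front vowel).
fisid ~ hered — Kupanar i corresponds to Deshoi e after a consonant, before a consonant other than r, m, n, p, b, f, v.
Applying these to Kupanar 'depetid':
  depetid → debetid   (p→b between vowels (before a front vowel))
  debetid → debedid   (t→d between vowels (before a front vowel))
  debedid → debeded   (i→e after a consonant, before a consonant other than r, m, n, p, b, f, v)
So the Deshoi cognate is 'debeded'.

debeded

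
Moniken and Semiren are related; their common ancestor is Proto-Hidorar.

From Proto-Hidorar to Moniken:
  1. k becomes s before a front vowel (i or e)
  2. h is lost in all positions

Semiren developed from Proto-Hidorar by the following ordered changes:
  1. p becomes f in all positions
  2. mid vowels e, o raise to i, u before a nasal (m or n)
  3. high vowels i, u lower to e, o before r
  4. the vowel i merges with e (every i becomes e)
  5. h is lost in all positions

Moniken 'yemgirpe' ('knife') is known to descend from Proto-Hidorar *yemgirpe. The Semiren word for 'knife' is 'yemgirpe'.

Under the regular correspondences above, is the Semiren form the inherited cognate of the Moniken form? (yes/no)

Derive the expected Semiren reflex of *yemgirpe:
Semiren: start from *yemgirpe.
  rule 1 (unconditioned shift): yemgirpe → yemgirfe
  rule 2 (pre-nasal raising): yemgirfe → yimgirfe
  rule 3 (pre-rhotic lowering): yimgirfe → yimgerfe
  rule 4 (vowel merger): yimgerfe → yemgerfe
  rule 5: no change — yemgerfe
  ⇒ Semiren yemgerfe
The regular Semiren reflex would be 'yemgerfe', but the attested form is 'yemgirpe'. The correspondence is irregular, so they are not cognates (the Semiren form has a different source).

no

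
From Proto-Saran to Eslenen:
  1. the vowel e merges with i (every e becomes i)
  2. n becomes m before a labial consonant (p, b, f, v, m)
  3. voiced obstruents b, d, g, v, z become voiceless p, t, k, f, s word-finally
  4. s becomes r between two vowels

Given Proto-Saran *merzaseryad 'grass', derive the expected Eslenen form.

Eslenen: start from *merzaseryad.
  rule 1 (vowel merger): merzaseryad → mirzasiryad
  rule 2: no change — mirzasiryad
  rule 3 (final devoicing): mirzasiryad → mirzasiryat
  rule 4 (rhotacism): mirzasiryat → mirzariryat
  ⇒ Eslenen mirzariryat

mirzariryat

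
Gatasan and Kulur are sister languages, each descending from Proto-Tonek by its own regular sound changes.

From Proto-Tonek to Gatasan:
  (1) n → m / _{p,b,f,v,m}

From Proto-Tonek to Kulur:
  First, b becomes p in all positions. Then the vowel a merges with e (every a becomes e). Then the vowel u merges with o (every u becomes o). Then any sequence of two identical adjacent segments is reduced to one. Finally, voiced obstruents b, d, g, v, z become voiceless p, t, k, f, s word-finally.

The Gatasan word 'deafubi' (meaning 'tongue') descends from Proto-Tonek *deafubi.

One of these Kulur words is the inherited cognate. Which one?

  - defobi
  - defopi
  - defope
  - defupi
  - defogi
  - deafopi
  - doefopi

Kulur: *deafubi
  deafubi → deafupi   [unconditioned shift]
  deafupi → deefupi   [vowel merger]
  deefupi → deefopi   [vowel merger]
  deefopi → defopi   [degemination]
  defopi (rule 5 does not apply)
  giving Kulur defopi.
Only 'defopi' matches the regular Kulur development of *deafubi.

defopi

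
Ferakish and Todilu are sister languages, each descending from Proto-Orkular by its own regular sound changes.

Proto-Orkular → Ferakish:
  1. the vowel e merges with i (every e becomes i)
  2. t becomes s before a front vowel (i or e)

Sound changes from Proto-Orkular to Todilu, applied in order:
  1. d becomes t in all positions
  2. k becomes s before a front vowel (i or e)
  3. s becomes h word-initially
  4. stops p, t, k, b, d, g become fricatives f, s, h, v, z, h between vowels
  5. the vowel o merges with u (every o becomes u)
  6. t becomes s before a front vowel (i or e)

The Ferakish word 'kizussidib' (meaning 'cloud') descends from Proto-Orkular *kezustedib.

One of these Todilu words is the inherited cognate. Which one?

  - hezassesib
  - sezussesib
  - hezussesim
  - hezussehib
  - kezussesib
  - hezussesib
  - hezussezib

Todilu: *kezustedib
  kezustedib → kezustetib   [unconditioned shift]
  kezustetib → sezustetib   [palatalisation]
  sezustetib → hezustetib   [debuccalisation]
  hezustetib → hezustesib   [intervocalic lenition]
  hezustesib (rule 5 does not apply)
  hezustesib → hezussesib   [palatalisation]
  giving Todilu hezussesib.
Among the options, 'hezussesib' alone shows every Todilu change applied in order.

hezussesib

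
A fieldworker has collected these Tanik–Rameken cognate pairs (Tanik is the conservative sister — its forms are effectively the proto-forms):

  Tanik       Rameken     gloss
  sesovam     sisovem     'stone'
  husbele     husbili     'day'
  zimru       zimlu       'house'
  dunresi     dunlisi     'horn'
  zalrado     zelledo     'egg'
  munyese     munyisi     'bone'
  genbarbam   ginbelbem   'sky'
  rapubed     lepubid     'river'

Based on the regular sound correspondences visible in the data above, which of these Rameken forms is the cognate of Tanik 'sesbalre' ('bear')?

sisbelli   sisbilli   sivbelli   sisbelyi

sesovam ~ sisovem, husbele ~ husbili — Tanik e corresponds to Rameken i after a consonant, before a consonant other than r, m, n, p, b, f, v.
zalrado ~ zelledo — Tanik a corresponds to Rameken e after a consonant, before a consonant other than r, m, n, p, b, f, v.
dunresi ~ dunlisi — Tanik r corresponds to Rameken l after a consonant, before a front vowel.
husbele ~ husbili, munyese ~ munyisi — Tanik e corresponds to Rameken i word-finally.
Applying these to Tanik 'sesbalre':
  sesbalre → sisbalre   (e→i after a consonant, before a consonant other than r, m, n, p, b, f, v)
  sisbalre → sisbelre   (a→e after a consonant, before a consonant other than r, m, n, p, b, f, v)
  sisbelre → sisbelle   (r→l after a consonant, before a front vowel)
  sisbelle → sisbelli   (e→i word-finally)
So the Rameken cognate is 'sisbelli'.

sisbelli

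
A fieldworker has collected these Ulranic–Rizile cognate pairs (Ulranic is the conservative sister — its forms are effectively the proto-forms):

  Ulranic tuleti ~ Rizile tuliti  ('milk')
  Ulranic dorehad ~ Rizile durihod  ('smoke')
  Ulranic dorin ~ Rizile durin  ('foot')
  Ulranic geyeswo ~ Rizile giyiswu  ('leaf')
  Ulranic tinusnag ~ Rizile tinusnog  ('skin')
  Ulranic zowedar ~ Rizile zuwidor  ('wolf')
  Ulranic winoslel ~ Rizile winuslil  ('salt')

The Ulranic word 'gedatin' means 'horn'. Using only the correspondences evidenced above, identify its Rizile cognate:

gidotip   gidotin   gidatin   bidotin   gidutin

tuleti ~ tuliti, dorehad ~ durihod — Ulranic e corresponds to Rizile i after a consonant, before a consonant other than r, m, n, p, b, f, v.
dorehad ~ durihod, tinusnag ~ tinusnog — Ulranic a corresponds to Rizile o after a consonant, before a consonant other than r, m, n, p, b, f, v.
Applying these to Ulranic 'gedatin':
  gedatin → gidatin   (e→i after a consonant, before a consonant other than r, m, n, p, b, f, v)
  gidatin → gidotin   (a→o after a consonant, before a consonant other than r, m, n, p, b, f, v)
So the Rizile cognate is 'gidotin'.

gidotin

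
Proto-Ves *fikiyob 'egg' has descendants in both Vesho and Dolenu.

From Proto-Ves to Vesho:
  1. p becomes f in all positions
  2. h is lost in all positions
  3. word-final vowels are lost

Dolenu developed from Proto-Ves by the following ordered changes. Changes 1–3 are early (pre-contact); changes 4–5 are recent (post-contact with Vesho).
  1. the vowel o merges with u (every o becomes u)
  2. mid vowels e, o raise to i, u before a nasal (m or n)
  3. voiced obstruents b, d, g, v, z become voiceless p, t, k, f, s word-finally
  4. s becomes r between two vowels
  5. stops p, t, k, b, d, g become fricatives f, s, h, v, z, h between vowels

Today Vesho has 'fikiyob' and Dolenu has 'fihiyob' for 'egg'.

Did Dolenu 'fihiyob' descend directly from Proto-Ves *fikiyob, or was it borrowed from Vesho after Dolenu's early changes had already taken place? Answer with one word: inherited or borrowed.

borrowed

If inherited, *fikiyob would pass through all of Dolenu's changes:
Dolenu: *fikiyob > fikiyub > fikiyup > fihiyup  (by vowel merger, final devoicing, intervocalic lenition)
If borrowed from Vesho 'fikiyob' after the early changes, it would undergo only the recent ones:
  rule 4 (rhotacism): no change (fikiyob)
  rule 5 (intervocalic lenition): fikiyob → fihiyob
  ⇒ as a loan: fihiyob
Dolenu 'fihiyob' matches the loan outcome 'fihiyob', not the inherited 'fihiyup' — it skipped the early Dolenu changes, so it was borrowed from Vesho.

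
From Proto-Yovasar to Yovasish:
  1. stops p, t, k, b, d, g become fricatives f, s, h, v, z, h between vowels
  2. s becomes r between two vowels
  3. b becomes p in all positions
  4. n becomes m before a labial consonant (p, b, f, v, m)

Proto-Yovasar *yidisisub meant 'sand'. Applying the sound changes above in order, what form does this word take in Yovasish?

Yovasish: *yidisisub > yizisisub > yizirirub > yizirirup  (by intervocalic lenition, rhotacism, unconditioned shift)

yizirirup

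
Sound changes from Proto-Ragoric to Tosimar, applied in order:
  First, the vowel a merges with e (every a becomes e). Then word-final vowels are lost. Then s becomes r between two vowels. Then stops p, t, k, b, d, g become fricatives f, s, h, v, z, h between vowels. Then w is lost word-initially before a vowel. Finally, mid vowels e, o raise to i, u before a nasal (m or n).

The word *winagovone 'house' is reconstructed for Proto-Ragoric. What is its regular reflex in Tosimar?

Tosimar: *winagovone > winegovone > winegovon > winehovon > inehovon > inehovun  (by vowel merger, apocope, intervocalic lenition, glide loss, pre-nasal raising)

inehovun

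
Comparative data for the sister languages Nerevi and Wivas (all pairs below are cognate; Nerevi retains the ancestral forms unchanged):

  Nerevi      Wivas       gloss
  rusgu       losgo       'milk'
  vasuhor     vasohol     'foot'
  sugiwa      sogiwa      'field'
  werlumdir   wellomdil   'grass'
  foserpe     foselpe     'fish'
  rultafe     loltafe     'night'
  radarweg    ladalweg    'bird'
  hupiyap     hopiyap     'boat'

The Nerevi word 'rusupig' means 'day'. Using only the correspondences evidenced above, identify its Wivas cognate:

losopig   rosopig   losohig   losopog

rusgu ~ losgo, rultafe ~ loltafe — Nerevi r corresponds to Wivas l word-initially before a back vowel.
rusgu ~ losgo, vasuhor ~ vasohol — Nerevi u corresponds to Wivas o after a consonant, before a consonant other than r, m, n, p, b, f, v.
hupiyap ~ hopiyap — Nerevi u corresponds to Wivas o after a consonant, before a labial obstruent.
Applying these to Nerevi 'rusupig':
  rusupig → lusupig   (r→l word-initially before a back vowel)
  lusupig → losupig   (u→o after a consonant, before a consonant other than r, m, n, p, b, f, v)
  losupig → losopig   (u→o after a consonant, before a labial obstruent)
So the Wivas cognate is 'losopig'.

losopig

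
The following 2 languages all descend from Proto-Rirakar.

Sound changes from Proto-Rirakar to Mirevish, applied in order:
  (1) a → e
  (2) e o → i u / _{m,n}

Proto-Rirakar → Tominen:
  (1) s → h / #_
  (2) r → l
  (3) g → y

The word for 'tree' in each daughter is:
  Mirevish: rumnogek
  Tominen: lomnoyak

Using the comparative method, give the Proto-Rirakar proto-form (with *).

*romnogak

Position 7: Mirevish has e, Tominen has a. Tominen preserves a here (none of its changes turn any other segment into a), so the proto-segment is *a.
Position 2: Mirevish has u, Tominen has o. Tominen preserves o here (none of its changes turn any other segment into o), so the proto-segment is *o.
Verify the candidate proto-form against each daughter:
Mirevish: start from *romnogak.
  rule 1 (vowel merger): romnogak → romnogek
  rule 2 (pre-nasal raising): romnogek → rumnogek
  ⇒ Mirevish rumnogek
Tominen: *romnogak > lomnogak > lomnoyak  (by unconditioned shift, unconditioned shift)
No other proto-form is consistent with every reflex, so the reconstruction is *romnogak.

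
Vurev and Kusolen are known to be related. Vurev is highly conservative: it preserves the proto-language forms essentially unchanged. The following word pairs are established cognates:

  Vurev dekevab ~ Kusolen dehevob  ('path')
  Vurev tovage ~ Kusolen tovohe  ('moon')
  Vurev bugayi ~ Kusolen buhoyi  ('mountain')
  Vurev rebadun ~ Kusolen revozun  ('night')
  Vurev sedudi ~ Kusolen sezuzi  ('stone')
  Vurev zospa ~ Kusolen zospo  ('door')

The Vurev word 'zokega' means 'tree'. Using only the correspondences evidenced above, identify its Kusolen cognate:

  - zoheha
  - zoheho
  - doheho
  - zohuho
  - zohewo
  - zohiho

zoheho

dekevab ~ dehevob — Vurev k corresponds to Kusolen h between vowels (before a front vowel).
bugayi ~ buhoyi — Vurev g corresponds to Kusolen h between vowels (before a back vowel).
zospa ~ zospo — Vurev a corresponds to Kusolen o word-finally.
Applying these to Vurev 'zokega':
  zokega → zohega   (k→h between vowels (before a front vowel))
  zohega → zoheha   (g→h between vowels (before a back vowel))
  zoheha → zoheho   (a→o word-finally)
So the Kusolen cognate is 'zoheho'.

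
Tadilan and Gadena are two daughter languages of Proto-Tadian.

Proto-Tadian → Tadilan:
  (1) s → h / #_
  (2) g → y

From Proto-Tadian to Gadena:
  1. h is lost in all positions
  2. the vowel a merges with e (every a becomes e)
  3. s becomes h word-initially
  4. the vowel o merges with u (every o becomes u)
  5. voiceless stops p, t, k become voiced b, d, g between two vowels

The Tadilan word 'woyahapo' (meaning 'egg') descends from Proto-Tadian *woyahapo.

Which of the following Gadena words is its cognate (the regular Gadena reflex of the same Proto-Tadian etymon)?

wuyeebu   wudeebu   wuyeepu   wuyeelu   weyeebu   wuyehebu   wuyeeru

wuyeebu

Gadena: *woyahapo
  woyahapo → woyaapo   [h-loss]
  woyaapo → woyeepo   [vowel merger]
  woyeepo (rule 3 does not apply)
  woyeepo → wuyeepu   [vowel merger]
  wuyeepu → wuyeebu   [intervocalic voicing]
  giving Gadena wuyeebu.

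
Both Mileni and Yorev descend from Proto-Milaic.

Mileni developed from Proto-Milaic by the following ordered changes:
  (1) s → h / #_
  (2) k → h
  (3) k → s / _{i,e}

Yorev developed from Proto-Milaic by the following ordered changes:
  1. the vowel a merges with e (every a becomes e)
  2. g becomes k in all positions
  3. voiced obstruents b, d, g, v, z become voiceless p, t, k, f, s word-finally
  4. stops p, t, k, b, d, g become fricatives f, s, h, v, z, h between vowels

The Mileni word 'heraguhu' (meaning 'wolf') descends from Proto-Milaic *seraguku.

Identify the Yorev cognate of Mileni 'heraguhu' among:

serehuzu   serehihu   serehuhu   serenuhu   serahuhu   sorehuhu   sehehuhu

serehuhu

Yorev: *seraguku
  seraguku → sereguku   [vowel merger]
  sereguku → serekuku   [unconditioned shift]
  serekuku (rule 3 does not apply)
  serekuku → serehuhu   [intervocalic lenition]
  giving Yorev serehuhu.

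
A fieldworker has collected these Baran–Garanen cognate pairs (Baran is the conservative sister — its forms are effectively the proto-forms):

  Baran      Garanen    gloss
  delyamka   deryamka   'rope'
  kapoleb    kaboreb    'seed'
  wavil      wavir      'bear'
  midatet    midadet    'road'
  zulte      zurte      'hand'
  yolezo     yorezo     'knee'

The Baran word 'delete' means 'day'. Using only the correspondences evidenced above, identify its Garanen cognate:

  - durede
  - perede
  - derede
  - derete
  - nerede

derede

kapoleb ~ kaboreb, yolezo ~ yorezo — Baran l corresponds to Garanen r between vowels (before a front vowel).
midatet ~ midadet — Baran t corresponds to Garanen d between vowels (before a front vowel).
Applying these to Baran 'delete':
  delete → derete   (l→r between vowels (before a front vowel))
  derete → derede   (t→d between vowels (before a front vowel))
So the Garanen cognate is 'derede'.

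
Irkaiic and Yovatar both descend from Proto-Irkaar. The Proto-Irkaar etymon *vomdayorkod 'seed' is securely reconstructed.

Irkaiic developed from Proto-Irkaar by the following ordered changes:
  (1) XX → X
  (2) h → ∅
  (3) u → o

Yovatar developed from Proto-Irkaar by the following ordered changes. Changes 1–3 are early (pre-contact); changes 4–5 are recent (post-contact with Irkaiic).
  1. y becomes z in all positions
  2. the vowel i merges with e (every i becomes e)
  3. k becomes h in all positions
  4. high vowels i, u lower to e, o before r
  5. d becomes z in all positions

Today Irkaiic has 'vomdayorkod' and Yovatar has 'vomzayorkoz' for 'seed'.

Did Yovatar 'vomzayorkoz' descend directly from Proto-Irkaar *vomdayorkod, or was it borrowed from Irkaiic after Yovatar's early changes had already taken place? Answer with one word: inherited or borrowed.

borrowed

If inherited, *vomdayorkod would pass through all of Yovatar's changes:
Yovatar: start from *vomdayorkod.
  rule 1 (unconditioned shift): vomdayorkod → vomdazorkod
  rule 2: no change — vomdazorkod
  rule 3 (unconditioned shift): vomdazorkod → vomdazorhod
  rule 4: no change — vomdazorhod
  rule 5 (unconditioned shift): vomdazorhod → vomzazorhoz
  ⇒ Yovatar vomzazorhoz
If borrowed from Irkaiic 'vomdayorkod' after the early changes, it would undergo only the recent ones:
  rule 4 (pre-rhotic lowering): no change (vomdayorkod)
  rule 5 (unconditioned shift): vomdayorkod → vomzayorkoz
  ⇒ as a loan: vomzayorkoz
Yovatar 'vomzayorkoz' matches the loan outcome 'vomzayorkoz', not the inherited 'vomzazorhoz' — it skipped the early Yovatar changes, so it was borrowed from Irkaiic.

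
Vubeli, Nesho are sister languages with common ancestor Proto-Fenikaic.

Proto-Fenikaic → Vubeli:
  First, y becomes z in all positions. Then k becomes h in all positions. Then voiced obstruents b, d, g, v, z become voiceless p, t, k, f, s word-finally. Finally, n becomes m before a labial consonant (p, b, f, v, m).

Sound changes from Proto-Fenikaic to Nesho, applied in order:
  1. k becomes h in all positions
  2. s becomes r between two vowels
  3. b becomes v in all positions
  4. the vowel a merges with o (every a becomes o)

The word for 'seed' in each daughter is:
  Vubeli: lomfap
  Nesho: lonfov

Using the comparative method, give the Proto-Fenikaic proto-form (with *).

*lonfab

Position 5: Vubeli has a, Nesho has o. Vubeli preserves a here (none of its changes turn any other segment into a), so the proto-segment is *a.
Position 6: Vubeli has p, Nesho has v. Taking the neighbouring segments as reconstructed: Vubeli p could go back to *p or *b; Nesho v could go back to *b or *v — the one source consistent with every daughter is *b.
This points to *lonfab. Verify forward in each daughter:
Vubeli: *lonfab
  lonfab (rule 1 does not apply)
  lonfab (rule 2 does not apply)
  lonfab → lonfap   [final devoicing]
  lonfap → lomfap   [nasal place assimilation]
  giving Vubeli lomfap.
Nesho: start from *lonfab.
  rule 1: no change — lonfab
  rule 2: no change — lonfab
  rule 3 (unconditioned shift): lonfab → lonfav
  rule 4 (vowel merger): lonfav → lonfov
  ⇒ Nesho lonfov
No other proto-form is consistent with every reflex, so the reconstruction is *lonfab.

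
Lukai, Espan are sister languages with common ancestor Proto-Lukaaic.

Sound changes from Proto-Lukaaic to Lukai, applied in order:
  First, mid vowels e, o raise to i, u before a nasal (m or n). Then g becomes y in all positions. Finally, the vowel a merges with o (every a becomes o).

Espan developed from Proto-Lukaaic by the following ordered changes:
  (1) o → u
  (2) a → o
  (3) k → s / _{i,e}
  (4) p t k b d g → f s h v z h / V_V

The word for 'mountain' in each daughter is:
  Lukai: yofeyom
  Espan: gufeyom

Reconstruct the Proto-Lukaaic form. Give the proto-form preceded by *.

Position 1: Lukai has y, Espan has g. Espan preserves g here (none of its changes turn any other segment into g), so the proto-segment is *g.
Position 6: Lukai has o, Espan has o. In Espan, o can only continue *a, so the proto-segment is *a.
Verify the candidate proto-form against each daughter:
Lukai: *gofeyam
  gofeyam (rule 1 does not apply)
  gofeyam → yofeyam   [unconditioned shift]
  yofeyam → yofeyom   [vowel merger]
  giving Lukai yofeyom.
Espan: start from *gofeyam.
  rule 1 (vowel merger): gofeyam → gufeyam
  rule 2 (vowel merger): gufeyam → gufeyom
  rule 3: no change — gufeyom
  rule 4: no change — gufeyom
  ⇒ Espan gufeyom
No other proto-form is consistent with every reflex, so the reconstruction is *gofeyam.

*gofeyam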